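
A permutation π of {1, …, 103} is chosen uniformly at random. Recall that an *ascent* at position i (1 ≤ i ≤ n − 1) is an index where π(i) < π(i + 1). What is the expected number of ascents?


Write X = Σ X_I over i = 1, …, 102, with X_I the indicator of one ascent.
There are 102 indicators.
For each fixed i, the pair (π(i), π(i+1)) is a uniformly random ordered pair of distinct values from {1, …, 103}; by symmetry P[π(i) < π(i+1)] = 1/2.
By linearity: E[X] = 102 · (1/2) = (103 − 1) · (1/2) = 51 ≈ 51.00000.

E[X] = 51 = 51.00000.


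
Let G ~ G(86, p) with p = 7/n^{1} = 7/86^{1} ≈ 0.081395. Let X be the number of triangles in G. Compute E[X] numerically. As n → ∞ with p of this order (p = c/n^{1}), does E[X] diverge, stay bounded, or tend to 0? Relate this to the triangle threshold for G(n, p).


Number of potential triangles: C(86, 3) = 102340.
Each occurs with probability p³ ≈ (0.081395)³ ≈ 5.3926069e-04.
By linearity: E[X] = C(86, 3)·p³ ≈ 102340 · 5.3926069e-04 ≈ 55.18794.
Here α = 1, so p = 7/n is exactly at the triangle threshold p ~ 1/n. Asymptotically E[X] → c³/6 = 7³/6 = 343/6 ≈ 57.16667, a bounded constant. In this regime the triangle count is asymptotically Poisson(c³/6).

E[X] ≈ 55.18794; in regime p = Θ(1/n^{1}) E[X] stays bounded (at the triangle threshold p ~ 1/n).


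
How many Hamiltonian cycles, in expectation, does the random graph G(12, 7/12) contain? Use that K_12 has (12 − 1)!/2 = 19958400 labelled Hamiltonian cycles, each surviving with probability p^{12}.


K_12 has (12 − 1)!/2 = 19958400 labelled Hamiltonian cycles.
For each such Hamiltonian cycle H, let X_H = 1 if all 12 edges of H are present in G. Then P[X_H = 1] = p^{12} = (7/12)^{12} = 13841287201/8916100448256.
By linearity of expectation: E[X] = Σ_H E[X_H] = 19958400 · p^{12} = 19958400 · 13841287201/8916100448256 = 26644477861925/859963392.
Numerically: E[X] ≈ 30983.3.

E[X] = 19958400 · (7/12)^{12} = 26644477861925/859963392 ≈ 30983.3.


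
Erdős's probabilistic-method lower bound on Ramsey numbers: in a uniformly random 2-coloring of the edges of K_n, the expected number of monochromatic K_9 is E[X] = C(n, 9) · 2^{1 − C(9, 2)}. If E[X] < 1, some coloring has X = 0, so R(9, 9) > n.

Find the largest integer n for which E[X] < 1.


We need C(n, 9) · 2^{1 − 36} < 1, i.e. C(n, 9) < 2^{36 − 1} = 34359738368.
Check values of n near the boundary:
  n = 60: C(60, 9) = 14783142660; 14783142660 < 34359738368? YES
  n = 61: C(61, 9) = 17341763505; 17341763505 < 34359738368? YES
  n = 62: C(62, 9) = 20286591270; 20286591270 < 34359738368? YES
  n = 63: C(63, 9) = 23667689815; 23667689815 < 34359738368? YES
  n = 64: C(64, 9) = 27540584512; 27540584512 < 34359738368? YES
  n = 65: C(65, 9) = 31966749880; 31966749880 < 34359738368? YES
  n = 66: C(66, 9) = 37014131440; 37014131440 < 34359738368? NO
  n = 67: C(67, 9) = 42757703560; 42757703560 < 34359738368? NO
The largest n with C(n, 9) < 34359738368 is n = 65 (where E[X] = 3995843735/4294967296 ≈ 0.93035). Hence R(9, 9) > 65, i.e. R(9, 9) ≥ 66.

Largest n = 65; hence R(9, 9) > 65.


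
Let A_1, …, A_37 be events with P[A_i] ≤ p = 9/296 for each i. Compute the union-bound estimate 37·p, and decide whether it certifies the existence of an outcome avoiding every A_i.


Union bound: P[∪_{i=1}^{37} A_i] ≤ Σ_i P[A_i] ≤ 37·p = 37·(9/296) = 9/8.
Numerically: 9/8 ≈ 1.12500.
Is 9/8 < 1? NO.
Since the bound 9/8 is ≥ 1, the union bound is uninformative here; it does NOT by itself certify existence.

37·p = 9/8 ≈ 1.12500; existence NOT certified by the union bound.


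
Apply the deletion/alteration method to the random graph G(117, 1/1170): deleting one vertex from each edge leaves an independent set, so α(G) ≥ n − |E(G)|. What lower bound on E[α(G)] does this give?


E[|E(G)|] = C(117, 2)·p = 6786 · (1/1170) = 29/5.
E[α(G)] ≥ n − E[|E(G)|] = 117 − 29/5 = 556/5.
Numerically: ≈ 111.20000.
(This is only a lower bound; the true E[α(G)] may be larger.)

E[α(G)] ≥ 556/5 ≈ 111.20000.


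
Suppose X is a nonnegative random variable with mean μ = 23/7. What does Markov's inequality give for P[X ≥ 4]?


μ = E[X] = 23/7, a = 4.
Markov: P[X ≥ 4] ≤ μ/a = (23/7)/4 = 23/28.
Numerically: ≈ 0.821.
(Since a = 4 > μ = 3.286, the bound 23/28 is < 1 and informative.)

P[X ≥ 4] ≤ 23/28 ≈ 0.821.


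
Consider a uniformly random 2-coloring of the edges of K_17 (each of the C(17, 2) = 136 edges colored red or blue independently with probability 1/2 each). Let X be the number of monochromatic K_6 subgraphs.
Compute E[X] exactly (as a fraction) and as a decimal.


Let X = Σ_S X_S over the C(17, 6) = 12376 subsets S of size 6, where X_S = 1 if the K_6 on S is monochromatic.
For a fixed S, the K_6 on S has C(6, 2) = 15 edges. P[all 15 edges red] = (1/2)^15, and likewise for blue, so P[monochromatic] = 2·(1/2)^15 = 2^{1 − 15} = 1/16384.
By linearity of expectation: E[X] = C(17, 6) · 2^{1 − 15} = 12376 · 1/16384 = 1547/2048.
Numerically: E[X] ≈ 0.75537.

E[X] = C(17,6)·2^(1−C(6,2)) = 1547/2048 ≈ 0.75537.


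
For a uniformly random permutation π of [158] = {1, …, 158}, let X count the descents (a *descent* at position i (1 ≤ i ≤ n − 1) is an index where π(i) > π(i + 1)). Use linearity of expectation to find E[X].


Write X = Σ X_I over i = 1, …, 157, with X_I the indicator of one descent.
There are 157 indicators.
For each fixed i, the pair (π(i), π(i+1)) is a uniformly random ordered pair of distinct values from {1, …, 158}; by symmetry P[π(i) > π(i+1)] = 1/2.
By linearity: E[X] = 157 · (1/2) = (158 − 1) · (1/2) = 157/2 ≈ 78.500.

E[X] = 157/2 = 78.500.


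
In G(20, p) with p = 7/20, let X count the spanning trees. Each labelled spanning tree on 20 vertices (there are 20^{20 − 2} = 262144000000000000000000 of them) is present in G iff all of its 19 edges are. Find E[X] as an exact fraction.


K_20 has 20^{20 − 2} = 262144000000000000000000 labelled spanning trees.
For each such spanning tree H, let X_H = 1 if all 19 edges of H are present in G. Then P[X_H = 1] = p^{19} = (7/20)^{19} = 11398895185373143/5242880000000000000000000.
By linearity of expectation: E[X] = Σ_H E[X_H] = 262144000000000000000000 · p^{19} = 262144000000000000000000 · 11398895185373143/5242880000000000000000000 = 11398895185373143/20.
Numerically: E[X] ≈ 5.699e+14.

E[X] = 262144000000000000000000 · (7/20)^{19} = 11398895185373143/20 ≈ 5.699e+14.


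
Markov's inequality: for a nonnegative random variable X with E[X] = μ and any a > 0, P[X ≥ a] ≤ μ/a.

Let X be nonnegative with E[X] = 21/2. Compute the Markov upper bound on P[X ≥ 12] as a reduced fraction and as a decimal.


μ = E[X] = 21/2, a = 12.
Markov: P[X ≥ 12] ≤ μ/a = (21/2)/12 = 7/8.
Numerically: ≈ 0.875000.
(Since a = 12 > μ = 10.500000, the bound 7/8 is < 1 and informative.)

P[X ≥ 12] ≤ 7/8 ≈ 0.875000.


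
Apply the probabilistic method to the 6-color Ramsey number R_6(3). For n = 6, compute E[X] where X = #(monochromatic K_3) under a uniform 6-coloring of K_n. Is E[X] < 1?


E[X] = C(6, 3) · 6^{1 − 3} = 20 · 6^{−2} = 20/36.
As a reduced fraction: E[X] = 5/9 ≈ 0.5556.
Is E[X] < 1? YES.
Since E[X] < 1, there exists a 6-coloring of K_{6} with no monochromatic K_3; hence R_6(3) > 6.

E[X] = 5/9 ≈ 0.5556; E[X] < 1, so R_6(3) > 6.


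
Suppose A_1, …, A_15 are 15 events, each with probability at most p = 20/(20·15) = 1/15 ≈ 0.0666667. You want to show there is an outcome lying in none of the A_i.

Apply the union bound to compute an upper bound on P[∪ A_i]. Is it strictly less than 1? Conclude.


Union bound: P[∪_{i=1}^{15} A_i] ≤ Σ_i P[A_i] ≤ 15·p = 15·(1/15) = 1.
Numerically: 1 ≈ 1.0000000.
Is 1 < 1? NO.
Since the bound 1 is ≥ 1, the union bound is uninformative here; it does NOT by itself certify existence.

15·p = 1 ≈ 1.0000000; existence NOT certified by the union bound.


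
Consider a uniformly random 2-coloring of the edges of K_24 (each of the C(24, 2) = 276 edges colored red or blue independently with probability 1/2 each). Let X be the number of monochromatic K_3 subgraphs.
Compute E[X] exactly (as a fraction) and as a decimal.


Let X = Σ_S X_S over the C(24, 3) = 2024 subsets S of size 3, where X_S = 1 if the K_3 on S is monochromatic.
For a fixed S, the K_3 on S has C(3, 2) = 3 edges. P[all 3 edges red] = (1/2)^3, and likewise for blue, so P[monochromatic] = 2·(1/2)^3 = 2^{1 − 3} = 1/4.
By linearity: E[X] = C(24, 3) · 2^{1 − 3} = 2024 · 1/4 = 506.
Numerically: E[X] ≈ 506.000.

E[X] = C(24,3)·2^(1−C(3,2)) = 506 ≈ 506.000.


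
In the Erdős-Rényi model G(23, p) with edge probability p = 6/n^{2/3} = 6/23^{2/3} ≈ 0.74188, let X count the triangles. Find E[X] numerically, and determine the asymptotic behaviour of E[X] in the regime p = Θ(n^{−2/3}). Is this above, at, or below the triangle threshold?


Number of potential triangles: C(23, 3) = 1771.
Each occurs with probability p³ ≈ (0.74188)³ ≈ 4.0831758e-01.
By linearity: E[X] = C(23, 3)·p³ ≈ 1771 · 4.0831758e-01 ≈ 723.13043.
Since α = 2/3 < 1, p = c/n^{2/3} ≫ 1/n is above the triangle threshold p ~ 1/n. Asymptotically E[X] ~ (c³/6)·n^{3(1−α)} = (6³/6)·n^{1} → ∞; triangles are abundant w.h.p.

E[X] ≈ 723.13043; in regime p = Θ(1/n^{2/3}) E[X] diverges (above the triangle threshold p ~ 1/n).


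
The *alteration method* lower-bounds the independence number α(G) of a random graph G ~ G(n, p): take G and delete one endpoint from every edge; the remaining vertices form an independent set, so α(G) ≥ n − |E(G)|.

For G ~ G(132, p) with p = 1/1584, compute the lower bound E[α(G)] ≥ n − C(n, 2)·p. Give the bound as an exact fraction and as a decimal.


E[|E(G)|] = C(132, 2)·p = 8646 · (1/1584) = 131/24.
E[α(G)] ≥ n − E[|E(G)|] = 132 − 131/24 = 3037/24.
Numerically: ≈ 126.542.
(This is only a lower bound; the true E[α(G)] may be larger.)

E[α(G)] ≥ 3037/24 ≈ 126.542.


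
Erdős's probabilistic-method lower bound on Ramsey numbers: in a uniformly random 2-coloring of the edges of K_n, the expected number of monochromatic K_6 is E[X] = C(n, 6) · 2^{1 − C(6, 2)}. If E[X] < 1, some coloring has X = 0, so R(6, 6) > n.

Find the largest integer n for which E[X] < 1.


We need C(n, 6) · 2^{1 − 15} < 1, i.e. C(n, 6) < 2^{15 − 1} = 16384.
Check values of n near the boundary:
  n = 11: C(11, 6) = 462; 462 < 16384? YES
  n = 12: C(12, 6) = 924; 924 < 16384? YES
  n = 13: C(13, 6) = 1716; 1716 < 16384? YES
  n = 14: C(14, 6) = 3003; 3003 < 16384? YES
  n = 15: C(15, 6) = 5005; 5005 < 16384? YES
  n = 16: C(16, 6) = 8008; 8008 < 16384? YES
  n = 17: C(17, 6) = 12376; 12376 < 16384? YES
  n = 18: C(18, 6) = 18564; 18564 < 16384? NO
The largest n with C(n, 6) < 16384 is n = 17 (where E[X] = 1547/2048 ≈ 0.75537). Hence R(6, 6) > 17, i.e. R(6, 6) ≥ 18.

Largest n = 17; hence R(6, 6) > 17.


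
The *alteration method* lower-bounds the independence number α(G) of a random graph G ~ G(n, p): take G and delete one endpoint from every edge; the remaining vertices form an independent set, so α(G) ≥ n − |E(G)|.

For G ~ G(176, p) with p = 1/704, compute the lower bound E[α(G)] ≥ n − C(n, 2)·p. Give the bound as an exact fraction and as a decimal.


E[|E(G)|] = C(176, 2)·p = 15400 · (1/704) = 175/8.
E[α(G)] ≥ n − E[|E(G)|] = 176 − 175/8 = 1233/8.
Numerically: ≈ 154.125.
(This is only a lower bound; the true E[α(G)] may be larger.)

E[α(G)] ≥ 1233/8 ≈ 154.125.


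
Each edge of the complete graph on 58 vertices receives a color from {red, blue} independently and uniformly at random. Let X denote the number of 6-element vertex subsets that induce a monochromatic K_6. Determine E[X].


Let X = Σ_S X_S over the C(58, 6) = 40475358 subsets S of size 6, where X_S = 1 if the K_6 on S is monochromatic.
For a fixed S, the K_6 on S has C(6, 2) = 15 edges. P[all 15 edges red] = (1/2)^15, and likewise for blue, so P[monochromatic] = 2·(1/2)^15 = 2^{1 − 15} = 1/16384.
By linearity of expectation: E[X] = C(58, 6) · 2^{1 − 15} = 40475358 · 1/16384 = 20237679/8192.
Numerically: E[X] ≈ 2470.420.

E[X] = C(58,6)·2^(1−C(6,2)) = 20237679/8192 ≈ 2470.420.


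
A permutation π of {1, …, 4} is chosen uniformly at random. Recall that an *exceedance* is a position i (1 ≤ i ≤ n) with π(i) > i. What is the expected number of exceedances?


Write X = Σ_{i=1}^{4} X_i, where X_i = 1_{π(i) > i}.
For each fixed i, π(i) is uniform over {1, …, 4} (marginal of a uniform permutation), so P[π(i) > i] = (n − i)/n. Summing: Σ_{i=1}^{4} (n − i)/n = (0 + 1 + … + 3)/4 = 4(4 − 1)/(2·4) = (4 − 1)/2.
Hence E[X] = Σ_{i=1}^{4} (4 − i)/4 = 3/2 ≈ 1.5000.

E[X] = 3/2 = 1.5000.


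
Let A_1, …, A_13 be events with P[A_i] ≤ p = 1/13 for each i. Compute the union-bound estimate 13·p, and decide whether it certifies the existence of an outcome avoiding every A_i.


Union bound: P[∪_{i=1}^{13} A_i] ≤ Σ_i P[A_i] ≤ 13·p = 13·(1/13) = 1.
Numerically: 1 ≈ 1.00000.
Is 1 < 1? NO.
Since the bound 1 is ≥ 1, the union bound is uninformative here; it does NOT by itself certify existence.

13·p = 1 ≈ 1.00000; existence NOT certified by the union bound.


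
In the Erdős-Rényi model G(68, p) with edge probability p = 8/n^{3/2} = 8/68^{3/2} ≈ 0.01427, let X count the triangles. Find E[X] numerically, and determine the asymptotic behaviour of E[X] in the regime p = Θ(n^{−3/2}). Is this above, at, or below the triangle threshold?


Number of potential triangles: C(68, 3) = 50116.
Each occurs with probability p³ ≈ (0.01427)³ ≈ 2.903888e-06.
By linearity: E[X] = C(68, 3)·p³ ≈ 50116 · 2.903888e-06 ≈ 0.1455.
Since α = 3/2 > 1, p = c/n^{3/2} = o(1/n) is below the triangle threshold p ~ 1/n. Asymptotically E[X] ~ (c³/6)·n^{3(1−α)} = (8³/6)·n^{-1.5} → 0, so by Markov's inequality G has no triangles w.h.p.

E[X] ≈ 0.1455; in regime p = Θ(1/n^{3/2}) E[X] tends to 0 (below the triangle threshold p ~ 1/n).


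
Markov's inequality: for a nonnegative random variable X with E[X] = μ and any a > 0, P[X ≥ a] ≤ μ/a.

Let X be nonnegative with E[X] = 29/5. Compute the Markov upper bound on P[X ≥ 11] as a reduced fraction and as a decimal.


μ = E[X] = 29/5, a = 11.
Markov: P[X ≥ 11] ≤ μ/a = (29/5)/11 = 29/55.
Numerically: ≈ 0.527.
(Since a = 11 > μ = 5.800, the bound 29/55 is < 1 and informative.)

P[X ≥ 11] ≤ 29/55 ≈ 0.527.


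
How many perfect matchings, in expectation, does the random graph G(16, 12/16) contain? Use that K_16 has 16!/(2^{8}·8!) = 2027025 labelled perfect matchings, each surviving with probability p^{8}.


K_16 has 16!/(2^{8}·8!) = 2027025 labelled perfect matchings.
For each such perfect matching H, let X_H = 1 if all 8 edges of H are present in G. Then P[X_H = 1] = p^{8} = (3/4)^{8} = 6561/65536.
By linearity of expectation: E[X] = Σ_H E[X_H] = 2027025 · p^{8} = 2027025 · 6561/65536 = 13299311025/65536.
Numerically: E[X] ≈ 202931.

E[X] = 2027025 · (3/4)^{8} = 13299311025/65536 ≈ 202931.


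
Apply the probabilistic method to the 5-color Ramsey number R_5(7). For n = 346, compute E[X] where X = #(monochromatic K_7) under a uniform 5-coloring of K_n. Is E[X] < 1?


E[X] = C(346, 7) · 5^{1 − 21} = 110809404801480 · 5^{−20} = 110809404801480/95367431640625.
As a reduced fraction: E[X] = 22161880960296/19073486328125 ≈ 1.161921.
Is E[X] < 1? NO.
Since E[X] ≥ 1, the first-moment bound is inconclusive at n = 346; it does NOT by itself certify R_5(7) > 346.

E[X] = 22161880960296/19073486328125 ≈ 1.161921; E[X] ≥ 1; first-moment method inconclusive here.


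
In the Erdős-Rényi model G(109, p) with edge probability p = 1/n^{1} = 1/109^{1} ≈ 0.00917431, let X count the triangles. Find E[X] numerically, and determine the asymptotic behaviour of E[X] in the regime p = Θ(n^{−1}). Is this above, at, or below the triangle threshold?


Number of potential triangles: C(109, 3) = 209934.
Each occurs with probability p³ ≈ (0.00917431)³ ≈ 7.72183480e-07.
By linearity: E[X] = C(109, 3)·p³ ≈ 209934 · 7.72183480e-07 ≈ 0.162108.
Here α = 1, so p = 1/n is exactly at the triangle threshold p ~ 1/n. Asymptotically E[X] → c³/6 = 1³/6 = 1/6 ≈ 0.166667, a bounded constant. In this regime the triangle count is asymptotically Poisson(c³/6).

E[X] ≈ 0.162108; in regime p = Θ(1/n^{1}) E[X] stays bounded (at the triangle threshold p ~ 1/n).


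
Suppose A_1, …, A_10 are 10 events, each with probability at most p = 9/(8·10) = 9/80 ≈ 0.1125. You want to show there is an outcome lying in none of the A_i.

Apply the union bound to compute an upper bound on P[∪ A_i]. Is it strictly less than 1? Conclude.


Union bound: P[∪_{i=1}^{10} A_i] ≤ Σ_i P[A_i] ≤ 10·p = 10·(9/80) = 9/8.
Numerically: 9/8 ≈ 1.1250.
Is 9/8 < 1? NO.
Since the bound 9/8 is ≥ 1, the union bound is uninformative here; it does NOT by itself certify existence.

10·p = 9/8 ≈ 1.1250; existence NOT certified by the union bound.


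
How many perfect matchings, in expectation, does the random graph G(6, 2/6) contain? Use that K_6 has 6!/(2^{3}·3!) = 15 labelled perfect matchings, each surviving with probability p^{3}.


K_6 has 6!/(2^{3}·3!) = 15 labelled perfect matchings.
For each such perfect matching H, let X_H = 1 if all 3 edges of H are present in G. Then P[X_H = 1] = p^{3} = (1/3)^{3} = 1/27.
Summing the indicators: E[X] = Σ_H E[X_H] = 15 · p^{3} = 15 · 1/27 = 5/9.
Numerically: E[X] ≈ 0.5556.

E[X] = 15 · (1/3)^{3} = 5/9 ≈ 0.5556.


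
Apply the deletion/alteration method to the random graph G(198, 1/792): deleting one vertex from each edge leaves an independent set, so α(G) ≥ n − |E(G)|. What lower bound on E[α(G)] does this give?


E[|E(G)|] = C(198, 2)·p = 19503 · (1/792) = 197/8.
E[α(G)] ≥ n − E[|E(G)|] = 198 − 197/8 = 1387/8.
Numerically: ≈ 173.375.
(This is only a lower bound; the true E[α(G)] may be larger.)

E[α(G)] ≥ 1387/8 ≈ 173.375.


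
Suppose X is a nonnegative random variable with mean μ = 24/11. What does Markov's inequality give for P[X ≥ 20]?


μ = E[X] = 24/11, a = 20.
Markov: P[X ≥ 20] ≤ μ/a = (24/11)/20 = 6/55.
Numerically: ≈ 0.10909.
(Since a = 20 > μ = 2.18182, the bound 6/55 is < 1 and informative.)

P[X ≥ 20] ≤ 6/55 ≈ 0.10909.


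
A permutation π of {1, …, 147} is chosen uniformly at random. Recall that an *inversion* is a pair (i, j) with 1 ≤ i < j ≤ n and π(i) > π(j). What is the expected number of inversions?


Write X = Σ X_I over the C(147, 2) = 10731 pairs i < j, with X_I the indicator of one inversion.
There are 10731 indicators.
For each fixed pair i < j, the values π(i) and π(j) are two distinct elements of {1, …, 147} in uniformly random order; by symmetry P[π(i) > π(j)] = 1/2.
By linearity: E[X] = 10731 · (1/2) = C(147, 2) · (1/2) = 10731/2 = 10731/2 ≈ 5365.5000.

E[X] = 10731/2 = 5365.5000.


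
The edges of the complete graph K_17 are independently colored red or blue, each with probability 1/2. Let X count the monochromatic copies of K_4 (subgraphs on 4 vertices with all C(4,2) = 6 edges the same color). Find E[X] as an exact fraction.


Let X = Σ_S X_S over the C(17, 4) = 2380 subsets S of size 4, where X_S = 1 if the K_4 on S is monochromatic.
For a fixed S, the K_4 on S has C(4, 2) = 6 edges. P[all 6 edges red] = (1/2)^6, and likewise for blue, so P[monochromatic] = 2·(1/2)^6 = 2^{1 − 6} = 1/32.
Summing: E[X] = C(17, 4) · 2^{1 − 6} = 2380 · 1/32 = 595/8.
Numerically: E[X] ≈ 74.3750.

E[X] = C(17,4)·2^(1−C(4,2)) = 595/8 ≈ 74.3750.


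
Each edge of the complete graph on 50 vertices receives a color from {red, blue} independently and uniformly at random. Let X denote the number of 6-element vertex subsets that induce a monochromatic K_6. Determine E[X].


Let X = Σ_S X_S over the C(50, 6) = 15890700 subsets S of size 6, where X_S = 1 if the K_6 on S is monochromatic.
For a fixed S, the K_6 on S has C(6, 2) = 15 edges. P[all 15 edges red] = (1/2)^15, and likewise for blue, so P[monochromatic] = 2·(1/2)^15 = 2^{1 − 15} = 1/16384.
By linearity of expectation: E[X] = C(50, 6) · 2^{1 − 15} = 15890700 · 1/16384 = 3972675/4096.
Numerically: E[X] ≈ 969.891.

E[X] = C(50,6)·2^(1−C(6,2)) = 3972675/4096 ≈ 969.891.


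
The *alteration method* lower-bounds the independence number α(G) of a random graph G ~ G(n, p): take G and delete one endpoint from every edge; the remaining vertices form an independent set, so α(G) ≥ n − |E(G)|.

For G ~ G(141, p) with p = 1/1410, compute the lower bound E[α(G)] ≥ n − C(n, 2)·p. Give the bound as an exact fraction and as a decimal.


E[|E(G)|] = C(141, 2)·p = 9870 · (1/1410) = 7.
E[α(G)] ≥ n − E[|E(G)|] = 141 − 7 = 134.
Numerically: ≈ 134.000.
(This is only a lower bound; the true E[α(G)] may be larger.)

E[α(G)] ≥ 134 ≈ 134.000.


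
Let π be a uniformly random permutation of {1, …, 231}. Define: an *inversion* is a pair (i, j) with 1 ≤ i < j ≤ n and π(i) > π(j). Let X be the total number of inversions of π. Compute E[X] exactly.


Write X = Σ X_I over the C(231, 2) = 26565 pairs i < j, with X_I the indicator of one inversion.
There are 26565 indicators.
For each fixed pair i < j, the values π(i) and π(j) are two distinct elements of {1, …, 231} in uniformly random order; by symmetry P[π(i) > π(j)] = 1/2.
By linearity: E[X] = 26565 · (1/2) = C(231, 2) · (1/2) = 26565/2 = 26565/2 ≈ 13282.50000.

E[X] = 26565/2 = 13282.50000.


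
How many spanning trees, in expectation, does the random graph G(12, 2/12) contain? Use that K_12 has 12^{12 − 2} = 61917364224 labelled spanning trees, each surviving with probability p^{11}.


K_12 has 12^{12 − 2} = 61917364224 labelled spanning trees.
For each such spanning tree H, let X_H = 1 if all 11 edges of H are present in G. Then P[X_H = 1] = p^{11} = (1/6)^{11} = 1/362797056.
By linearity of expectation: E[X] = Σ_H E[X_H] = 61917364224 · p^{11} = 61917364224 · 1/362797056 = 512/3.
Numerically: E[X] ≈ 170.7.

E[X] = 61917364224 · (1/6)^{11} = 512/3 ≈ 170.7.


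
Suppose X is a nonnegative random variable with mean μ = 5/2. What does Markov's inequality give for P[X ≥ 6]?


μ = E[X] = 5/2, a = 6.
Markov: P[X ≥ 6] ≤ μ/a = (5/2)/6 = 5/12.
Numerically: ≈ 0.4167.
(Since a = 6 > μ = 2.5000, the bound 5/12 is < 1 and informative.)

P[X ≥ 6] ≤ 5/12 ≈ 0.4167.


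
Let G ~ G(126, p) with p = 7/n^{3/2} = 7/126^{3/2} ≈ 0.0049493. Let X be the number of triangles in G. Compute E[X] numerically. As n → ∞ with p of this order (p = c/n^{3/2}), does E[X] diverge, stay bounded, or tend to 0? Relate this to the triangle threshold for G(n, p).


Number of potential triangles: C(126, 3) = 325500.
Each occurs with probability p³ ≈ (0.0049493)³ ≈ 1.2123462e-07.
By linearity: E[X] = C(126, 3)·p³ ≈ 325500 · 1.2123462e-07 ≈ 0.03946.
Since α = 3/2 > 1, p = c/n^{3/2} = o(1/n) is below the triangle threshold p ~ 1/n. Asymptotically E[X] ~ (c³/6)·n^{3(1−α)} = (7³/6)·n^{-1.5} → 0, so by Markov's inequality G has no triangles w.h.p.

E[X] ≈ 0.03946; in regime p = Θ(1/n^{3/2}) E[X] tends to 0 (below the triangle threshold p ~ 1/n).


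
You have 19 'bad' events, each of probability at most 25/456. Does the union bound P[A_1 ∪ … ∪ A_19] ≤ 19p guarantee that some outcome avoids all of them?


Union bound: P[∪_{i=1}^{19} A_i] ≤ Σ_i P[A_i] ≤ 19·p = 19·(25/456) = 25/24.
Numerically: 25/24 ≈ 1.0416667.
Is 25/24 < 1? NO.
Since the bound 25/24 is ≥ 1, the union bound is uninformative here; it does NOT by itself certify existence.

19·p = 25/24 ≈ 1.0416667; existence NOT certified by the union bound.


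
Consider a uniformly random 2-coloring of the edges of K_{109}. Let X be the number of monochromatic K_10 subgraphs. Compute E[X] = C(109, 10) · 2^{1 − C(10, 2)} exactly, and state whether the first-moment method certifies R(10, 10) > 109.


E[X] = C(109, 10) · 2^{1 − 45} = 42634215112710 · 2^{−44} = 42634215112710/17592186044416.
As a reduced fraction: E[X] = 21317107556355/8796093022208 ≈ 2.42347.
Is E[X] < 1? NO.
Since E[X] ≥ 1, the first-moment bound is inconclusive at n = 109; it does NOT by itself certify R(10, 10) > 109.

E[X] = 21317107556355/8796093022208 ≈ 2.42347; E[X] ≥ 1; first-moment method inconclusive here.


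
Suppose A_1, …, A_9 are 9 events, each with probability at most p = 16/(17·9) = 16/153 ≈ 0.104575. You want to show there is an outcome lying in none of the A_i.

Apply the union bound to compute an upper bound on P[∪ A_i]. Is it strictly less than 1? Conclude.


Union bound: P[∪_{i=1}^{9} A_i] ≤ Σ_i P[A_i] ≤ 9·p = 9·(16/153) = 16/17.
Numerically: 16/17 ≈ 0.941176.
Is 16/17 < 1? YES.
Since P[∪ A_i] ≤ 16/17 < 1, the complement has P[∩ A_i^c] ≥ 1 − 16/17 = 1/17 > 0, so some outcome avoids every A_i.

9·p = 16/17 ≈ 0.941176; existence CERTIFIED by the union bound.


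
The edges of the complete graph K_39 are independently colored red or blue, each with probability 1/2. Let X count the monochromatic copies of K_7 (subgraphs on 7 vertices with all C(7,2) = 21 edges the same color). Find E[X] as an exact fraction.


Let X = Σ_S X_S over the C(39, 7) = 15380937 subsets S of size 7, where X_S = 1 if the K_7 on S is monochromatic.
For a fixed S, the K_7 on S has C(7, 2) = 21 edges. P[all 21 edges red] = (1/2)^21, and likewise for blue, so P[monochromatic] = 2·(1/2)^21 = 2^{1 − 21} = 1/1048576.
Summing: E[X] = C(39, 7) · 2^{1 − 21} = 15380937 · 1/1048576 = 15380937/1048576.
Numerically: E[X] ≈ 14.6684.

E[X] = C(39,7)·2^(1−C(7,2)) = 15380937/1048576 ≈ 14.6684.


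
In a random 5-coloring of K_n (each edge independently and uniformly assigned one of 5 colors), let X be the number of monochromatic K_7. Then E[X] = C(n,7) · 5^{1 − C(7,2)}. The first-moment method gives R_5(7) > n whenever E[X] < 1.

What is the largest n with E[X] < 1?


We need C(n, 7) · 5^{1 − 21} < 1, i.e. C(n, 7) < 5^{21 − 1} = 95367431640625.
Check values of n near the boundary:
  n = 335: C(335, 7) = 88202498238195; 88202498238195 < 95367431640625? YES
  n = 336: C(336, 7) = 90079147136880; 90079147136880 < 95367431640625? YES
  n = 337: C(337, 7) = 91989916924632; 91989916924632 < 95367431640625? YES
  n = 338: C(338, 7) = 93935323022736; 93935323022736 < 95367431640625? YES
  n = 339: C(339, 7) = 95915887062372; 95915887062372 < 95367431640625? NO
  n = 340: C(340, 7) = 97932136940560; 97932136940560 < 95367431640625? NO
The largest n with C(n, 7) < 95367431640625 is n = 338 (where E[X] = 93935323022736/95367431640625 ≈ 0.985). Hence R_5(7) > 338, i.e. R_5(7) ≥ 339.

Largest n = 338; hence R_5(7) > 338.


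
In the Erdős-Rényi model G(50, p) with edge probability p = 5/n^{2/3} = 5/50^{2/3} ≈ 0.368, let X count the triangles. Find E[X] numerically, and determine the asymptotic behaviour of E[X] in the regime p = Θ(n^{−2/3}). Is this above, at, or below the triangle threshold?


Number of potential triangles: C(50, 3) = 19600.
Each occurs with probability p³ ≈ (0.368)³ ≈ 5.00000e-02.
By linearity: E[X] = C(50, 3)·p³ ≈ 19600 · 5.00000e-02 ≈ 980.000.
Since α = 2/3 < 1, p = c/n^{2/3} ≫ 1/n is above the triangle threshold p ~ 1/n. Asymptotically E[X] ~ (c³/6)·n^{3(1−α)} = (5³/6)·n^{1} → ∞; triangles are abundant w.h.p.

E[X] ≈ 980.000; in regime p = Θ(1/n^{2/3}) E[X] diverges (above the triangle threshold p ~ 1/n).


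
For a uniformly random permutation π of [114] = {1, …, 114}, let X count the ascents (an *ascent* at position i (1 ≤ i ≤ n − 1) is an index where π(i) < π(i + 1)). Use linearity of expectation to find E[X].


Write X = Σ X_I over i = 1, …, 113, with X_I the indicator of one ascent.
There are 113 indicators.
For each fixed i, the pair (π(i), π(i+1)) is a uniformly random ordered pair of distinct values from {1, …, 114}; by symmetry P[π(i) < π(i+1)] = 1/2.
By linearity: E[X] = 113 · (1/2) = (114 − 1) · (1/2) = 113/2 ≈ 56.500.

E[X] = 113/2 = 56.500.


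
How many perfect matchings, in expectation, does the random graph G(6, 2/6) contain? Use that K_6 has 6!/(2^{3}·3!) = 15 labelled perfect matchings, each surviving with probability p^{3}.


K_6 has 6!/(2^{3}·3!) = 15 labelled perfect matchings.
For each such perfect matching H, let X_H = 1 if all 3 edges of H are present in G. Then P[X_H = 1] = p^{3} = (1/3)^{3} = 1/27.
By linearity: E[X] = Σ_H E[X_H] = 15 · p^{3} = 15 · 1/27 = 5/9.
Numerically: E[X] ≈ 0.5556.

E[X] = 15 · (1/3)^{3} = 5/9 ≈ 0.5556.


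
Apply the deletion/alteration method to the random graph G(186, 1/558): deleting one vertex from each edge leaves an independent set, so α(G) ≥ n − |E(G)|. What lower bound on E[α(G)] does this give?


E[|E(G)|] = C(186, 2)·p = 17205 · (1/558) = 185/6.
E[α(G)] ≥ n − E[|E(G)|] = 186 − 185/6 = 931/6.
Numerically: ≈ 155.167.
(This is only a lower bound; the true E[α(G)] may be larger.)

E[α(G)] ≥ 931/6 ≈ 155.167.


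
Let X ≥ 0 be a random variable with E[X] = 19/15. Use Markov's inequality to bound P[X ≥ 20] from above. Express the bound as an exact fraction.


μ = E[X] = 19/15, a = 20.
Markov: P[X ≥ 20] ≤ μ/a = (19/15)/20 = 19/300.
Numerically: ≈ 0.063.
(Since a = 20 > μ = 1.267, the bound 19/300 is < 1 and informative.)

P[X ≥ 20] ≤ 19/300 ≈ 0.063.


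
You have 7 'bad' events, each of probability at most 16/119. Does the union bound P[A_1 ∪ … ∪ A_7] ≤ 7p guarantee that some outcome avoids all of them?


Union bound: P[∪_{i=1}^{7} A_i] ≤ Σ_i P[A_i] ≤ 7·p = 7·(16/119) = 16/17.
Numerically: 16/17 ≈ 0.941.
Is 16/17 < 1? YES.
Since P[∪ A_i] ≤ 16/17 < 1, the complement has P[∩ A_i^c] ≥ 1 − 16/17 = 1/17 > 0, so some outcome avoids every A_i.

7·p = 16/17 ≈ 0.941; existence CERTIFIED by the union bound.


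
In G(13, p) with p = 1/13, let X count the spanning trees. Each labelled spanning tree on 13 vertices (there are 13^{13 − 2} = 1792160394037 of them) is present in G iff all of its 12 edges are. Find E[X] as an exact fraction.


K_13 has 13^{13 − 2} = 1792160394037 labelled spanning trees.
For each such spanning tree H, let X_H = 1 if all 12 edges of H are present in G. Then P[X_H = 1] = p^{12} = (1/13)^{12} = 1/23298085122481.
By linearity: E[X] = Σ_H E[X_H] = 1792160394037 · p^{12} = 1792160394037 · 1/23298085122481 = 1/13.
Numerically: E[X] ≈ 0.0769231.

E[X] = 1792160394037 · (1/13)^{12} = 1/13 ≈ 0.0769231.


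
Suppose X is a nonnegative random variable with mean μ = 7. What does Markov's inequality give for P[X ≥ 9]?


μ = E[X] = 7, a = 9.
Markov: P[X ≥ 9] ≤ μ/a = (7)/9 = 7/9.
Numerically: ≈ 0.777778.
(Since a = 9 > μ = 7.000000, the bound 7/9 is < 1 and informative.)

P[X ≥ 9] ≤ 7/9 ≈ 0.777778.


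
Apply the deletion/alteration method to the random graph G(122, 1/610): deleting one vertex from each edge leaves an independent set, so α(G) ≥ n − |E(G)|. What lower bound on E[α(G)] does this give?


E[|E(G)|] = C(122, 2)·p = 7381 · (1/610) = 121/10.
E[α(G)] ≥ n − E[|E(G)|] = 122 − 121/10 = 1099/10.
Numerically: ≈ 109.900000.
(This is only a lower bound; the true E[α(G)] may be larger.)

E[α(G)] ≥ 1099/10 ≈ 109.900000.


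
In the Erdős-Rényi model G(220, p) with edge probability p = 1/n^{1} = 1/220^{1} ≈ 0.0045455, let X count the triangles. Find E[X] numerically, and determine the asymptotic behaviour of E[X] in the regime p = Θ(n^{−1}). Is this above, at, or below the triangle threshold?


Number of potential triangles: C(220, 3) = 1750540.
Each occurs with probability p³ ≈ (0.0045455)³ ≈ 9.3914350e-08.
By linearity: E[X] = C(220, 3)·p³ ≈ 1750540 · 9.3914350e-08 ≈ 0.16440.
Here α = 1, so p = 1/n is exactly at the triangle threshold p ~ 1/n. Asymptotically E[X] → c³/6 = 1³/6 = 1/6 ≈ 0.16667, a bounded constant. In this regime the triangle count is asymptotically Poisson(c³/6).

E[X] ≈ 0.16440; in regime p = Θ(1/n^{1}) E[X] stays bounded (at the triangle threshold p ~ 1/n).


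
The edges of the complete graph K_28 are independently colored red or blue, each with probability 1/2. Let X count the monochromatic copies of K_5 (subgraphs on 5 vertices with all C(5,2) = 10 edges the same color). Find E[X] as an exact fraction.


Let X = Σ_S X_S over the C(28, 5) = 98280 subsets S of size 5, where X_S = 1 if the K_5 on S is monochromatic.
For a fixed S, the K_5 on S has C(5, 2) = 10 edges. P[all 10 edges red] = (1/2)^10, and likewise for blue, so P[monochromatic] = 2·(1/2)^10 = 2^{1 − 10} = 1/512.
By linearity of expectation: E[X] = C(28, 5) · 2^{1 − 10} = 98280 · 1/512 = 12285/64.
Numerically: E[X] ≈ 191.953125.

E[X] = C(28,5)·2^(1−C(5,2)) = 12285/64 ≈ 191.953125.


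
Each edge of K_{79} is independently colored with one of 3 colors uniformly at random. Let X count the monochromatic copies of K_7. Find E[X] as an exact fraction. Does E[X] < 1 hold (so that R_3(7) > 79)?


E[X] = C(79, 7) · 3^{1 − 21} = 2898753715 · 3^{−20} = 2898753715/3486784401.
As a reduced fraction: E[X] = 2898753715/3486784401 ≈ 0.831.
Is E[X] < 1? YES.
Since E[X] < 1, there exists a 3-coloring of K_{79} with no monochromatic K_7; hence R_3(7) > 79.

E[X] = 2898753715/3486784401 ≈ 0.831; E[X] < 1, so R_3(7) > 79.


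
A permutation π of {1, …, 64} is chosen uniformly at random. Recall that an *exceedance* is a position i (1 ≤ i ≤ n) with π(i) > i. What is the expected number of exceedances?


Write X = Σ_{i=1}^{64} X_i, where X_i = 1_{π(i) > i}.
For each fixed i, π(i) is uniform over {1, …, 64} (marginal of a uniform permutation), so P[π(i) > i] = (n − i)/n. Summing: Σ_{i=1}^{64} (n − i)/n = (0 + 1 + … + 63)/64 = 64(64 − 1)/(2·64) = (64 − 1)/2.
Hence E[X] = Σ_{i=1}^{64} (64 − i)/64 = 63/2 ≈ 31.500.

E[X] = 63/2 = 31.500.


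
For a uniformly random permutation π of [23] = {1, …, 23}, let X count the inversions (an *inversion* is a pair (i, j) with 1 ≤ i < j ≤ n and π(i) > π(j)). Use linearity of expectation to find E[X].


Write X = Σ X_I over the C(23, 2) = 253 pairs i < j, with X_I the indicator of one inversion.
There are 253 indicators.
For each fixed pair i < j, the values π(i) and π(j) are two distinct elements of {1, …, 23} in uniformly random order; by symmetry P[π(i) > π(j)] = 1/2.
By linearity: E[X] = 253 · (1/2) = C(23, 2) · (1/2) = 253/2 = 253/2 ≈ 126.50000.

E[X] = 253/2 = 126.50000.


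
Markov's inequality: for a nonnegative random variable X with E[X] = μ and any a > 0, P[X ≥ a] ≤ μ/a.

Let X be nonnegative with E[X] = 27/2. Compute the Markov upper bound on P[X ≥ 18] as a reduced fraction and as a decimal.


μ = E[X] = 27/2, a = 18.
Markov: P[X ≥ 18] ≤ μ/a = (27/2)/18 = 3/4.
Numerically: ≈ 0.750.
(Since a = 18 > μ = 13.500, the bound 3/4 is < 1 and informative.)

P[X ≥ 18] ≤ 3/4 ≈ 0.750.


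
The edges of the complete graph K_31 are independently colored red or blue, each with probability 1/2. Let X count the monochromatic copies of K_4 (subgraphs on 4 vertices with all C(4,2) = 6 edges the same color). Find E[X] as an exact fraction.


Let X = Σ_S X_S over the C(31, 4) = 31465 subsets S of size 4, where X_S = 1 if the K_4 on S is monochromatic.
For a fixed S, the K_4 on S has C(4, 2) = 6 edges. P[all 6 edges red] = (1/2)^6, and likewise for blue, so P[monochromatic] = 2·(1/2)^6 = 2^{1 − 6} = 1/32.
By linearity: E[X] = C(31, 4) · 2^{1 − 6} = 31465 · 1/32 = 31465/32.
Numerically: E[X] ≈ 983.281.

E[X] = C(31,4)·2^(1−C(4,2)) = 31465/32 ≈ 983.281.


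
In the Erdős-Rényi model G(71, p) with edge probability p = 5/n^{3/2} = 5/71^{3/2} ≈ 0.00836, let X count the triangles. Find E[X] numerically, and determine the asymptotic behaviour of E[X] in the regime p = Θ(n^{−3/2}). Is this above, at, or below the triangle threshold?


Number of potential triangles: C(71, 3) = 57155.
Each occurs with probability p³ ≈ (0.00836)³ ≈ 5.83778e-07.
By linearity: E[X] = C(71, 3)·p³ ≈ 57155 · 5.83778e-07 ≈ 0.033.
Since α = 3/2 > 1, p = c/n^{3/2} = o(1/n) is below the triangle threshold p ~ 1/n. Asymptotically E[X] ~ (c³/6)·n^{3(1−α)} = (5³/6)·n^{-1.5} → 0, so by Markov's inequality G has no triangles w.h.p.

E[X] ≈ 0.033; in regime p = Θ(1/n^{3/2}) E[X] tends to 0 (below the triangle threshold p ~ 1/n).


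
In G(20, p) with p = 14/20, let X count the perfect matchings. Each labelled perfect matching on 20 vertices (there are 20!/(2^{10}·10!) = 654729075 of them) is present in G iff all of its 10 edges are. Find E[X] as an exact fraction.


K_20 has 20!/(2^{10}·10!) = 654729075 labelled perfect matchings.
For each such perfect matching H, let X_H = 1 if all 10 edges of H are present in G. Then P[X_H = 1] = p^{10} = (7/10)^{10} = 282475249/10000000000.
By linearity: E[X] = Σ_H E[X_H] = 654729075 · p^{10} = 654729075 · 282475249/10000000000 = 7397790339526587/400000000.
Numerically: E[X] ≈ 1.85e+07.

E[X] = 654729075 · (7/10)^{10} = 7397790339526587/400000000 ≈ 1.85e+07.


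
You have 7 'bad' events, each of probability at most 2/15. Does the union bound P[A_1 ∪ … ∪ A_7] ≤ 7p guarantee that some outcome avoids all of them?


Union bound: P[∪_{i=1}^{7} A_i] ≤ Σ_i P[A_i] ≤ 7·p = 7·(2/15) = 14/15.
Numerically: 14/15 ≈ 0.93333.
Is 14/15 < 1? YES.
Since P[∪ A_i] ≤ 14/15 < 1, the complement has P[∩ A_i^c] ≥ 1 − 14/15 = 1/15 > 0, so some outcome avoids every A_i.

7·p = 14/15 ≈ 0.93333; existence CERTIFIED by the union bound.


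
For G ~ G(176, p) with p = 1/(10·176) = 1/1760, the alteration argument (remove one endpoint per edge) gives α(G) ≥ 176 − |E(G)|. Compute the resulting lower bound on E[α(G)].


E[|E(G)|] = C(176, 2)·p = 15400 · (1/1760) = 35/4.
E[α(G)] ≥ n − E[|E(G)|] = 176 − 35/4 = 669/4.
Numerically: ≈ 167.250.
(This is only a lower bound; the true E[α(G)] may be larger.)

E[α(G)] ≥ 669/4 ≈ 167.250.


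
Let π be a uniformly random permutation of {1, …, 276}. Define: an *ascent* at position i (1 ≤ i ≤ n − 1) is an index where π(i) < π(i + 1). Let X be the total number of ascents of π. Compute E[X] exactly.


Write X = Σ X_I over i = 1, …, 275, with X_I the indicator of one ascent.
There are 275 indicators.
For each fixed i, the pair (π(i), π(i+1)) is a uniformly random ordered pair of distinct values from {1, …, 276}; by symmetry P[π(i) < π(i+1)] = 1/2.
By linearity: E[X] = 275 · (1/2) = (276 − 1) · (1/2) = 275/2 ≈ 137.5000.

E[X] = 275/2 = 137.5000.


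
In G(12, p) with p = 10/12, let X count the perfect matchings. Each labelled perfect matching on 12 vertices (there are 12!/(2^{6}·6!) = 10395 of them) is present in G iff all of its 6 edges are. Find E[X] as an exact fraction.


K_12 has 12!/(2^{6}·6!) = 10395 labelled perfect matchings.
For each such perfect matching H, let X_H = 1 if all 6 edges of H are present in G. Then P[X_H = 1] = p^{6} = (5/6)^{6} = 15625/46656.
By linearity of expectation: E[X] = Σ_H E[X_H] = 10395 · p^{6} = 10395 · 15625/46656 = 6015625/1728.
Numerically: E[X] ≈ 3.48e+03.

E[X] = 10395 · (5/6)^{6} = 6015625/1728 ≈ 3.48e+03.


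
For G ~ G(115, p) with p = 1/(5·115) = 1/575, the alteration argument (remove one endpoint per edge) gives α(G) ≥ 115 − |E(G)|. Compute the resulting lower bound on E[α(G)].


E[|E(G)|] = C(115, 2)·p = 6555 · (1/575) = 57/5.
E[α(G)] ≥ n − E[|E(G)|] = 115 − 57/5 = 518/5.
Numerically: ≈ 103.60000.
(This is only a lower bound; the true E[α(G)] may be larger.)

E[α(G)] ≥ 518/5 ≈ 103.60000.


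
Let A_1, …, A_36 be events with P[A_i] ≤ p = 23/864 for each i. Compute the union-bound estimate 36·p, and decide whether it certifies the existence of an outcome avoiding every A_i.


Union bound: P[∪_{i=1}^{36} A_i] ≤ Σ_i P[A_i] ≤ 36·p = 36·(23/864) = 23/24.
Numerically: 23/24 ≈ 0.958333.
Is 23/24 < 1? YES.
Since P[∪ A_i] ≤ 23/24 < 1, the complement has P[∩ A_i^c] ≥ 1 − 23/24 = 1/24 > 0, so some outcome avoids every A_i.

36·p = 23/24 ≈ 0.958333; existence CERTIFIED by the union bound.
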